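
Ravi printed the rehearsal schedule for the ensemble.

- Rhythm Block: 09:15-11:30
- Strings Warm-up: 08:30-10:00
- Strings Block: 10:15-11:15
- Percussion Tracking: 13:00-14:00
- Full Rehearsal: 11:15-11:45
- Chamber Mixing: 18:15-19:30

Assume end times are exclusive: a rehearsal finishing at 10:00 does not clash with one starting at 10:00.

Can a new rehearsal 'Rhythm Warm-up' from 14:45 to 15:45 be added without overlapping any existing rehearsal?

Yes — the slot is free

Strings Warm-up: ends 10:00 at or before Rhythm Warm-up starts 14:45 → clear.
Rhythm Block: ends 11:30 at or before Rhythm Warm-up starts 14:45 → clear.
Strings Block: ends 11:15 at or before Rhythm Warm-up starts 14:45 → clear.
Full Rehearsal: ends 11:45 at or before Rhythm Warm-up starts 14:45 → clear.
Percussion Tracking: ends 14:00 at or before Rhythm Warm-up starts 14:45 → clear.
Chamber Mixing: starts 18:15 at or after Rhythm Warm-up ends 15:45 → clear.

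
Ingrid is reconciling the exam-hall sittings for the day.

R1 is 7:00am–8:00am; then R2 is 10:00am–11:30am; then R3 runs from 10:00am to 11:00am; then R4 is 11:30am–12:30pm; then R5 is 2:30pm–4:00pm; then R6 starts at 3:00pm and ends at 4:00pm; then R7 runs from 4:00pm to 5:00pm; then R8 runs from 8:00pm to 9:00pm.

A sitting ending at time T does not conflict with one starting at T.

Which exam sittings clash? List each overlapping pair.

R2 & R3, R5 & R6

Two intervals overlap when each starts before the other ends.
Sorted by start: R1, R2, R3, R4, R5, R6, R7, R8.
R2 starts after R1 ends — done with R1.
R3 starts before R2 ends → R2 and R3 overlap.
R4 starts exactly when R2 ends (back-to-back, no overlap) — done with R2.
R4 starts after R3 ends — done with R3.
R5 starts after R4 ends — done with R4.
R6 starts before R5 ends → R5 and R6 overlap.
R7 starts exactly when R5 ends (back-to-back, no overlap) — done with R5.
R7 starts exactly when R6 ends (back-to-back, no overlap) — done with R6.
R8 starts after R7 ends.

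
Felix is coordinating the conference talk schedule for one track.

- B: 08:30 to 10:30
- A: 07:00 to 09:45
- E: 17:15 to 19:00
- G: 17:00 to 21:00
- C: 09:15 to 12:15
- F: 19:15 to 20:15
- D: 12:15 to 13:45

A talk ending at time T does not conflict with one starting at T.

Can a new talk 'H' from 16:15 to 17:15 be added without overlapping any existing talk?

A: ends 09:45 at or before H starts 16:15 → clear.
B: ends 10:30 at or before H starts 16:15 → clear.
C: ends 12:15 at or before H starts 16:15 → clear.
D: ends 13:45 at or before H starts 16:15 → clear.
G: starts 17:00 before H ends 17:15, and ends 21:00 after H starts 16:15 → overlap.
E: starts 17:15 at or after H ends 17:15 → clear.
F: starts 19:15 at or after H ends 17:15 → clear.
H overlaps G.

No — it overlaps G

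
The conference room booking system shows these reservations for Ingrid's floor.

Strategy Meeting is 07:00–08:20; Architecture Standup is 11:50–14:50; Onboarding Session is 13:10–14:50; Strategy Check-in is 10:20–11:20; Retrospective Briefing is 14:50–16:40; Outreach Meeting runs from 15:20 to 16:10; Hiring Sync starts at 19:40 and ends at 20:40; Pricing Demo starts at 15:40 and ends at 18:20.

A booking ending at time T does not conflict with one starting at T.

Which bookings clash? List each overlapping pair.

Sorted by start: Strategy Meeting, Strategy Check-in, Architecture Standup, Onboarding Session, Retrospective Briefing, Outreach Meeting, Pricing Demo, Hiring Sync.
Strategy Check-in starts after Strategy Meeting ends — done with Strategy Meeting.
Architecture Standup starts after Strategy Check-in ends — done with Strategy Check-in.
Onboarding Session starts before Architecture Standup ends → Architecture Standup and Onboarding Session overlap.
Retrospective Briefing starts exactly when Architecture Standup ends (back-to-back, no overlap) — done with Architecture Standup.
Retrospective Briefing starts exactly when Onboarding Session ends (back-to-back, no overlap) — done with Onboarding Session.
Outreach Meeting starts before Retrospective Briefing ends → Retrospective Briefing and Outreach Meeting overlap.
Pricing Demo starts before Retrospective Briefing ends → Retrospective Briefing and Pricing Demo overlap.
Hiring Sync starts after Retrospective Briefing ends.
Pricing Demo starts before Outreach Meeting ends → Outreach Meeting and Pricing Demo overlap.
Hiring Sync starts after Outreach Meeting ends.
Hiring Sync starts after Pricing Demo ends.

Architecture Standup & Onboarding Session, Outreach Meeting & Pricing Demo, Outreach Meeting & Retrospective Briefing, Pricing Demo & Retrospective Briefing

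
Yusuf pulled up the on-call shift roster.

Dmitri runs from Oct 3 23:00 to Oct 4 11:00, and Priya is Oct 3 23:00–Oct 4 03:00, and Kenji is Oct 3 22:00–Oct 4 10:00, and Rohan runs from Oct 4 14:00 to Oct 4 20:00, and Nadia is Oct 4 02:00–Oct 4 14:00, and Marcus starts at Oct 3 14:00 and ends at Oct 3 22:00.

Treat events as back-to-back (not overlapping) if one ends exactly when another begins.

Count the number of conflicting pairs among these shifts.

6

Sorted by start: Marcus, Kenji, Dmitri, Priya, Nadia, Rohan.
Kenji starts exactly when Marcus ends (back-to-back, no overlap), so Marcus has no further overlaps.
Dmitri starts before Kenji ends → Kenji and Dmitri overlap.
Priya starts before Kenji ends → Kenji and Priya overlap.
Nadia starts before Kenji ends → Kenji and Nadia overlap.
Rohan starts after Kenji ends.
Priya starts before Dmitri ends → Dmitri and Priya overlap.
Nadia starts before Dmitri ends → Dmitri and Nadia overlap.
Rohan starts after Dmitri ends.
Nadia starts before Priya ends → Priya and Nadia overlap.
Rohan starts after Priya ends.
Rohan starts exactly when Nadia ends (back-to-back, no overlap).
Overlapping pairs: Dmitri & Kenji, Dmitri & Nadia, Dmitri & Priya, Kenji & Nadia, Kenji & Priya, Nadia & Priya — 6 in total.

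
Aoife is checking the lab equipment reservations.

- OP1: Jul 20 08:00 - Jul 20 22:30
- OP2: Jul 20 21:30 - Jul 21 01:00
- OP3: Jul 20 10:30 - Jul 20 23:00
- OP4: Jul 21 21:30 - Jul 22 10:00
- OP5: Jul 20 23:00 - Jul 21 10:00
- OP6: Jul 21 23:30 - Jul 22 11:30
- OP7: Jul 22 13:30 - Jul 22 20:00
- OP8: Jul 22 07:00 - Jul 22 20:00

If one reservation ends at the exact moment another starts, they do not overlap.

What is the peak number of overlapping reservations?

Walk through starts and ends in time order (an end at T is processed before a start at T):
Jul 20 08:00 start OP1 → 1
Jul 20 10:30 start OP3 → 2
Jul 20 21:30 start OP2 → 3
Jul 20 22:30 end OP1 → 2
Jul 20 23:00 end OP3 → 1
Jul 20 23:00 start OP5 → 2
Jul 21 01:00 end OP2 → 1
Jul 21 10:00 end OP5 → 0
Jul 21 21:30 start OP4 → 1
Jul 21 23:30 start OP6 → 2
Jul 22 07:00 start OP8 → 3
Jul 22 10:00 end OP4 → 2
Jul 22 11:30 end OP6 → 1
Jul 22 13:30 start OP7 → 2
Jul 22 20:00 end OP7 → 1
Jul 22 20:00 end OP8 → 0
Peak is 3, at Jul 20 21:30 (OP1, OP2, OP3).

3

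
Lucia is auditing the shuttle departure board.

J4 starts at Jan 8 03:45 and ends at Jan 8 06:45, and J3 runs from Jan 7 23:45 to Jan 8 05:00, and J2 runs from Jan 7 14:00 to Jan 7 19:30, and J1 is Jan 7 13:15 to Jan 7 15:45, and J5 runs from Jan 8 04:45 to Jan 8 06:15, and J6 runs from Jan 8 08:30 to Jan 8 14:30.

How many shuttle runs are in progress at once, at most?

3

Sort all start/end points and keep a running count:
Jan 7 13:15 start J1 → 1
Jan 7 14:00 start J2 → 2
Jan 7 15:45 end J1 → 1
Jan 7 19:30 end J2 → 0
Jan 7 23:45 start J3 → 1
Jan 8 03:45 start J4 → 2
Jan 8 04:45 start J5 → 3
Jan 8 05:00 end J3 → 2
Jan 8 06:15 end J5 → 1
Jan 8 06:45 end J4 → 0
Jan 8 08:30 start J6 → 1
Jan 8 14:30 end J6 → 0
Peak is 3, at Jan 8 04:45 (J3, J4, J5).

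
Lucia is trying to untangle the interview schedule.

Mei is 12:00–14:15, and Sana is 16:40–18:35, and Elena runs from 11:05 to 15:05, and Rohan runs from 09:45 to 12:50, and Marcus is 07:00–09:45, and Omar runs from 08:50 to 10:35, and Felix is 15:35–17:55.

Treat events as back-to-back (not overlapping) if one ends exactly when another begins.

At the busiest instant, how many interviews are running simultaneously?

3

Sweep the timeline, counting +1 at each start and −1 at each end (ends before starts at a tie):
07:00 start Marcus → 1
08:50 start Omar → 2
09:45 end Marcus → 1
09:45 start Rohan → 2
10:35 end Omar → 1
11:05 start Elena → 2
12:00 start Mei → 3
12:50 end Rohan → 2
14:15 end Mei → 1
15:05 end Elena → 0
15:35 start Felix → 1
16:40 start Sana → 2
17:55 end Felix → 1
18:35 end Sana → 0
Peak is 3, at 12:00 (Elena, Mei, Rohan).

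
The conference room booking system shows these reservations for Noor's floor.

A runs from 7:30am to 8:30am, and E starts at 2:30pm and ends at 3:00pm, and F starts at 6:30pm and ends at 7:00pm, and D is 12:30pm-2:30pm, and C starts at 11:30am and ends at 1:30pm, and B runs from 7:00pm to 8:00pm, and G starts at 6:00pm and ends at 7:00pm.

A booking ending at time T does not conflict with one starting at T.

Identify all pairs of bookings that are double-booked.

Sorted by start: A, C, D, E, G, F, B.
C starts after A ends — done with A.
D starts before C ends → C and D overlap.
E starts after C ends — done with C.
E starts exactly when D ends (back-to-back, no overlap) — done with D.
G starts after E ends — done with E.
F starts before G ends → G and F overlap.
B starts exactly when G ends (back-to-back, no overlap).
B starts exactly when F ends (back-to-back, no overlap).

C & D, F & G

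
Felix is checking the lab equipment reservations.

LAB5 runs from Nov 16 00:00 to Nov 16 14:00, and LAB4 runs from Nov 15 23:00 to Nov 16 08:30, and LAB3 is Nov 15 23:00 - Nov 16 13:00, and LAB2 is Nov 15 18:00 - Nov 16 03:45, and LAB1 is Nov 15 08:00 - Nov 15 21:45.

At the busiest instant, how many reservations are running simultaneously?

Sort all start/end points and keep a running count:
Nov 15 08:00 start LAB1 → 1
Nov 15 18:00 start LAB2 → 2
Nov 15 21:45 end LAB1 → 1
Nov 15 23:00 start LAB3 → 2
Nov 15 23:00 start LAB4 → 3
Nov 16 00:00 start LAB5 → 4
Nov 16 03:45 end LAB2 → 3
Nov 16 08:30 end LAB4 → 2
Nov 16 13:00 end LAB3 → 1
Nov 16 14:00 end LAB5 → 0
Peak is 4, at Nov 16 00:00 (LAB2, LAB3, LAB4, LAB5).

4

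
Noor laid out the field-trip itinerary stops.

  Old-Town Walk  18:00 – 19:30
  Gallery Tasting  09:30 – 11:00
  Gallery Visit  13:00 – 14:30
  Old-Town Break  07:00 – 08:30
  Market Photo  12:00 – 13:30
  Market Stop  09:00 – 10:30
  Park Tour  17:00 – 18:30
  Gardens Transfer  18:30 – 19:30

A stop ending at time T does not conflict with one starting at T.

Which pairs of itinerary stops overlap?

Sorted by start: Old-Town Break, Market Stop, Gallery Tasting, Market Photo, Gallery Visit, Park Tour, Old-Town Walk, Gardens Transfer.
Market Stop starts after Old-Town Break ends — done with Old-Town Break.
Gallery Tasting starts before Market Stop ends → Market Stop and Gallery Tasting overlap.
Market Photo starts after Market Stop ends — done with Market Stop.
Market Photo starts after Gallery Tasting ends — done with Gallery Tasting.
Gallery Visit starts before Market Photo ends → Market Photo and Gallery Visit overlap.
Park Tour starts after Market Photo ends — done with Market Photo.
Park Tour starts after Gallery Visit ends — done with Gallery Visit.
Old-Town Walk starts before Park Tour ends → Park Tour and Old-Town Walk overlap.
Gardens Transfer starts exactly when Park Tour ends (back-to-back, no overlap).
Gardens Transfer starts before Old-Town Walk ends → Old-Town Walk and Gardens Transfer overlap.

Gallery Tasting & Market Stop, Gallery Visit & Market Photo, Gardens Transfer & Old-Town Walk, Old-Town Walk & Park Tour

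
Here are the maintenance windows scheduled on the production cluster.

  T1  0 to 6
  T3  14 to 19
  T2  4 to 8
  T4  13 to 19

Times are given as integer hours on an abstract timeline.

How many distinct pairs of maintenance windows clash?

Sorted by start: T1, T2, T4, T3.
T2 starts before T1 ends → T1 and T2 overlap.
T4 starts after T1 ends — done with T1.
T4 starts after T2 ends — done with T2.
T3 starts before T4 ends → T4 and T3 overlap.
Overlapping pairs: T1 & T2, T3 & T4 — 2 in total.

2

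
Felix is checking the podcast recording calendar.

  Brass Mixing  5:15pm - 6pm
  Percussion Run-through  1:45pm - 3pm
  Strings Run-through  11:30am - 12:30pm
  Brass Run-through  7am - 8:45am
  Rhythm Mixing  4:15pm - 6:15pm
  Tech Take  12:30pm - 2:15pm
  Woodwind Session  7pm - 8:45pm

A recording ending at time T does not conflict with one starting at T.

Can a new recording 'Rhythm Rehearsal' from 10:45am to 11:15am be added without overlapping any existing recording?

Brass Run-through: ends 8:45am at or before Rhythm Rehearsal starts 10:45am → clear.
Strings Run-through: starts 11:30am at or after Rhythm Rehearsal ends 11:15am → clear.
Tech Take: starts 12:30pm at or after Rhythm Rehearsal ends 11:15am → clear.
Percussion Run-through: starts 1:45pm at or after Rhythm Rehearsal ends 11:15am → clear.
Rhythm Mixing: starts 4:15pm at or after Rhythm Rehearsal ends 11:15am → clear.
Brass Mixing: starts 5:15pm at or after Rhythm Rehearsal ends 11:15am → clear.
Woodwind Session: starts 7pm at or after Rhythm Rehearsal ends 11:15am → clear.

Yes — the slot is free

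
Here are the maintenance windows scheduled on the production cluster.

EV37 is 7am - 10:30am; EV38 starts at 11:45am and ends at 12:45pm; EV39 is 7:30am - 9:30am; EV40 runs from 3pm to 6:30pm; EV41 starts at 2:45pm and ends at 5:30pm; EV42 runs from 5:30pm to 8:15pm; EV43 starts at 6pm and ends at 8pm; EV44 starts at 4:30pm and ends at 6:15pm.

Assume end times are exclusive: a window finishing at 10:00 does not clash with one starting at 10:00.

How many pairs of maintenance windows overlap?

9

Sorted by start: EV37, EV39, EV38, EV41, EV40, EV44, EV42, EV43.
EV39 starts before EV37 ends → EV37 and EV39 overlap.
EV38 starts after EV37 ends — done with EV37.
EV38 starts after EV39 ends — done with EV39.
EV41 starts after EV38 ends — done with EV38.
EV40 starts before EV41 ends → EV41 and EV40 overlap.
EV44 starts before EV41 ends → EV41 and EV44 overlap.
EV42 starts exactly when EV41 ends (back-to-back, no overlap) — done with EV41.
EV44 starts before EV40 ends → EV40 and EV44 overlap.
EV42 starts before EV40 ends → EV40 and EV42 overlap.
EV43 starts before EV40 ends → EV40 and EV43 overlap.
EV42 starts before EV44 ends → EV44 and EV42 overlap.
EV43 starts before EV44 ends → EV44 and EV43 overlap.
EV43 starts before EV42 ends → EV42 and EV43 overlap.
Overlapping pairs: EV37 & EV39, EV40 & EV41, EV40 & EV42, EV40 & EV43, EV40 & EV44, EV41 & EV44, EV42 & EV43, EV42 & EV44, EV43 & EV44 — 9 in total.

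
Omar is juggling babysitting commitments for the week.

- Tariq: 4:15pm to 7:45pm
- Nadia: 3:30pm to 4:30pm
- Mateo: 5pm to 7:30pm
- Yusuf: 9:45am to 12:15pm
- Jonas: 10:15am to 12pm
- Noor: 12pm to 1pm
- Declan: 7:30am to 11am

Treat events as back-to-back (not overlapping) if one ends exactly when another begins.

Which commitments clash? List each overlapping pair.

Declan & Jonas, Declan & Yusuf, Jonas & Yusuf, Mateo & Tariq, Nadia & Tariq, Noor & Yusuf

Sorted by start: Declan, Yusuf, Jonas, Noor, Nadia, Tariq, Mateo.
Yusuf starts before Declan ends → Declan and Yusuf overlap.
Jonas starts before Declan ends → Declan and Jonas overlap.
Noor starts after Declan ends, so nothing later overlaps Declan either.
Jonas starts before Yusuf ends → Yusuf and Jonas overlap.
Noor starts before Yusuf ends → Yusuf and Noor overlap.
Nadia starts after Yusuf ends, so nothing later overlaps Yusuf either.
Noor starts exactly when Jonas ends (back-to-back, no overlap), so nothing later overlaps Jonas either.
Nadia starts after Noor ends, so nothing later overlaps Noor either.
Tariq starts before Nadia ends → Nadia and Tariq overlap.
Mateo starts after Nadia ends.
Mateo starts before Tariq ends → Tariq and Mateo overlap.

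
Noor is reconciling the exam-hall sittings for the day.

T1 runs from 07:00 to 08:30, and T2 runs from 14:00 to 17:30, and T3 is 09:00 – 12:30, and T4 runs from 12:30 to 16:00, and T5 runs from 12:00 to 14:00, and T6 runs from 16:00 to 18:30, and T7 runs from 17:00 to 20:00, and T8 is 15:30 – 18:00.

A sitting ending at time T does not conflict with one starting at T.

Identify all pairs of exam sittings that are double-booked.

Check each pair: they overlap iff neither finishes before the other starts.
Sorted by start: T1, T3, T5, T4, T2, T8, T6, T7.
T3 starts after T1 ends — done with T1.
T5 starts before T3 ends → T3 and T5 overlap.
T4 starts exactly when T3 ends (back-to-back, no overlap) — done with T3.
T4 starts before T5 ends → T5 and T4 overlap.
T2 starts exactly when T5 ends (back-to-back, no overlap) — done with T5.
T2 starts before T4 ends → T4 and T2 overlap.
T8 starts before T4 ends → T4 and T8 overlap.
T6 starts exactly when T4 ends (back-to-back, no overlap) — done with T4.
T8 starts before T2 ends → T2 and T8 overlap.
T6 starts before T2 ends → T2 and T6 overlap.
T7 starts before T2 ends → T2 and T7 overlap.
T6 starts before T8 ends → T8 and T6 overlap.
T7 starts before T8 ends → T8 and T7 overlap.
T7 starts before T6 ends → T6 and T7 overlap.

T2 & T4, T2 & T6, T2 & T7, T2 & T8, T3 & T5, T4 & T5, T4 & T8, T6 & T7, T6 & T8, T7 & T8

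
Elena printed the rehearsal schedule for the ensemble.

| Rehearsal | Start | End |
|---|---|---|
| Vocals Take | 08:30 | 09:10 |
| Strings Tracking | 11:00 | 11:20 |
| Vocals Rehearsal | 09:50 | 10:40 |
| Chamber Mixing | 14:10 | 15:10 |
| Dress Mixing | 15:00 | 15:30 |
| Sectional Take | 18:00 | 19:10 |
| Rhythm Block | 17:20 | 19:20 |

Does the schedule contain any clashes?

Yes

Sorted by start: Vocals Take, Vocals Rehearsal, Strings Tracking, Chamber Mixing, Dress Mixing, Rhythm Block, Sectional Take.
Vocals Rehearsal starts after Vocals Take ends — done with Vocals Take.
Strings Tracking starts after Vocals Rehearsal ends — done with Vocals Rehearsal.
Chamber Mixing starts after Strings Tracking ends — done with Strings Tracking.
Dress Mixing starts before Chamber Mixing ends → Chamber Mixing and Dress Mixing overlap.
That's a conflict, so the schedule is not conflict-free.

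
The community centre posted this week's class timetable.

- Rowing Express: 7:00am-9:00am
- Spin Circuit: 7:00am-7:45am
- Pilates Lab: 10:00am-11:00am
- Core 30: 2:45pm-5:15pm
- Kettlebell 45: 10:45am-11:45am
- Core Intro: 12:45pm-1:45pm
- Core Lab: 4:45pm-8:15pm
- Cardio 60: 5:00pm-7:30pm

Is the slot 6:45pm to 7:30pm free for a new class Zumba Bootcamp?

Rowing Express: ends 9:00am at or before Zumba Bootcamp starts 6:45pm → clear.
Spin Circuit: ends 7:45am at or before Zumba Bootcamp starts 6:45pm → clear.
Pilates Lab: ends 11:00am at or before Zumba Bootcamp starts 6:45pm → clear.
Kettlebell 45: ends 11:45am at or before Zumba Bootcamp starts 6:45pm → clear.
Core Intro: ends 1:45pm at or before Zumba Bootcamp starts 6:45pm → clear.
Core 30: ends 5:15pm at or before Zumba Bootcamp starts 6:45pm → clear.
Core Lab: starts 4:45pm before Zumba Bootcamp ends 7:30pm, and ends 8:15pm after Zumba Bootcamp starts 6:45pm → overlap.
Cardio 60: starts 5:00pm before Zumba Bootcamp ends 7:30pm, and ends 7:30pm after Zumba Bootcamp starts 6:45pm → overlap.
Zumba Bootcamp overlaps Core Lab, Cardio 60.

No — it overlaps Cardio 60, Core Lab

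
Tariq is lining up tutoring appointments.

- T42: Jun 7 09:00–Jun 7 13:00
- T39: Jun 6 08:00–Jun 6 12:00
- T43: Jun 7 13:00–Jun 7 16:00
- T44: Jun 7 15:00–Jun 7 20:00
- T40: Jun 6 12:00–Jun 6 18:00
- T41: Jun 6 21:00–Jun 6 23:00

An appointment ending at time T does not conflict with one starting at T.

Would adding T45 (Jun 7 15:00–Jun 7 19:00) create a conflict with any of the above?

T39: ends Jun 6 12:00 at or before T45 starts Jun 7 15:00 → clear.
T40: ends Jun 6 18:00 at or before T45 starts Jun 7 15:00 → clear.
T41: ends Jun 6 23:00 at or before T45 starts Jun 7 15:00 → clear.
T42: ends Jun 7 13:00 at or before T45 starts Jun 7 15:00 → clear.
T43: starts Jun 7 13:00 before T45 ends Jun 7 19:00, and ends Jun 7 16:00 after T45 starts Jun 7 15:00 → overlap.
T44: starts Jun 7 15:00 before T45 ends Jun 7 19:00, and ends Jun 7 20:00 after T45 starts Jun 7 15:00 → overlap.
T45 overlaps T43, T44.

Yes — it overlaps T43, T44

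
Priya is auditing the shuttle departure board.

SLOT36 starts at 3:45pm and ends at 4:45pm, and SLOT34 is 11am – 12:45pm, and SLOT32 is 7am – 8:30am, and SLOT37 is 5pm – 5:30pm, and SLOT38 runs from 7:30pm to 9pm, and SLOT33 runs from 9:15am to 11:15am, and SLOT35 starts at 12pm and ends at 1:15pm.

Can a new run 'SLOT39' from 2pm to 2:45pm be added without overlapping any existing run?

Yes — the slot is free

SLOT32: ends 8:30am at or before SLOT39 starts 2pm → clear.
SLOT33: ends 11:15am at or before SLOT39 starts 2pm → clear.
SLOT34: ends 12:45pm at or before SLOT39 starts 2pm → clear.
SLOT35: ends 1:15pm at or before SLOT39 starts 2pm → clear.
SLOT36: starts 3:45pm at or after SLOT39 ends 2:45pm → clear.
SLOT37: starts 5pm at or after SLOT39 ends 2:45pm → clear.
SLOT38: starts 7:30pm at or after SLOT39 ends 2:45pm → clear.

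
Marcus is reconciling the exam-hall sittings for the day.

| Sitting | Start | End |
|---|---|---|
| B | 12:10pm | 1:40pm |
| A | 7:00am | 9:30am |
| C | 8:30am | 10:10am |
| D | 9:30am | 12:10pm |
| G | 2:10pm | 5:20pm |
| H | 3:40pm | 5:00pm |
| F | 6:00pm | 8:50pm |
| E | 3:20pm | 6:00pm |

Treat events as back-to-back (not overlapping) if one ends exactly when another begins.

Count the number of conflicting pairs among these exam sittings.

Sorted by start: A, C, D, B, G, E, H, F.
C starts before A ends → A and C overlap.
D starts exactly when A ends (back-to-back, no overlap); A is clear from here.
D starts before C ends → C and D overlap.
B starts after C ends; C is clear from here.
B starts exactly when D ends (back-to-back, no overlap); D is clear from here.
G starts after B ends; B is clear from here.
E starts before G ends → G and E overlap.
H starts before G ends → G and H overlap.
F starts after G ends.
H starts before E ends → E and H overlap.
F starts exactly when E ends (back-to-back, no overlap).
F starts after H ends.
Overlapping pairs: A & C, C & D, E & G, E & H, G & H — 5 in total.

5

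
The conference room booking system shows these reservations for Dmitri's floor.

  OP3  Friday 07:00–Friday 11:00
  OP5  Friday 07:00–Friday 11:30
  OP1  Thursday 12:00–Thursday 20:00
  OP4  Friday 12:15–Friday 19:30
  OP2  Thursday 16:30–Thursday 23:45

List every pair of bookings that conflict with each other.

Sorted by start: OP1, OP2, OP3, OP5, OP4.
OP2 starts before OP1 ends → OP1 and OP2 overlap.
OP3 starts after OP1 ends, so nothing later overlaps OP1 either.
OP3 starts after OP2 ends, so nothing later overlaps OP2 either.
OP5 starts before OP3 ends → OP3 and OP5 overlap.
OP4 starts after OP3 ends.
OP4 starts after OP5 ends.

OP1 & OP2, OP3 & OP5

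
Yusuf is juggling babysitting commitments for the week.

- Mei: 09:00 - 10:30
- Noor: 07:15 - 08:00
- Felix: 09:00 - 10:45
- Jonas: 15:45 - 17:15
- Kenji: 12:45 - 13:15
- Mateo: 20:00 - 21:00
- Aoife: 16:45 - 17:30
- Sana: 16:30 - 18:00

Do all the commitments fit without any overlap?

Sorted by start: Noor, Mei, Felix, Kenji, Jonas, Sana, Aoife, Mateo.
Mei starts after Noor ends; Noor is clear from here.
Felix starts before Mei ends → Mei and Felix overlap.
That's a conflict, so the schedule is not conflict-free.

No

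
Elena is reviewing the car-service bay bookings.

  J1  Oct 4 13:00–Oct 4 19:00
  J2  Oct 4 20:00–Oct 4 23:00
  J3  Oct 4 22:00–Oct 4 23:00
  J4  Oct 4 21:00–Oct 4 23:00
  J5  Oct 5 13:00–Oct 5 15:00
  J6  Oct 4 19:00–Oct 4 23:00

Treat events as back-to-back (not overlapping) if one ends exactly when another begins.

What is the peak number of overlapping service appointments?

4

Walk through starts and ends in time order (an end at T is processed before a start at T):
Oct 4 13:00 start J1 → 1
Oct 4 19:00 end J1 → 0
Oct 4 19:00 start J6 → 1
Oct 4 20:00 start J2 → 2
Oct 4 21:00 start J4 → 3
Oct 4 22:00 start J3 → 4
Oct 4 23:00 end J2 → 3
Oct 4 23:00 end J3 → 2
Oct 4 23:00 end J4 → 1
Oct 4 23:00 end J6 → 0
Oct 5 13:00 start J5 → 1
Oct 5 15:00 end J5 → 0
Peak is 4, at Oct 4 22:00 (J2, J3, J4, J6).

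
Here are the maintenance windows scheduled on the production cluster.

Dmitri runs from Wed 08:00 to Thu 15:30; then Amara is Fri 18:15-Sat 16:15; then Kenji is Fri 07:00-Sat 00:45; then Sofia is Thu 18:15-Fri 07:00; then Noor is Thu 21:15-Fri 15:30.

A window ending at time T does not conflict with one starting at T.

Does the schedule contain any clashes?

Yes

Sorted by start: Dmitri, Sofia, Noor, Kenji, Amara.
Sofia starts after Dmitri ends, so nothing later overlaps Dmitri either.
Noor starts before Sofia ends → Sofia and Noor overlap.
That's a conflict, so the schedule is not conflict-free.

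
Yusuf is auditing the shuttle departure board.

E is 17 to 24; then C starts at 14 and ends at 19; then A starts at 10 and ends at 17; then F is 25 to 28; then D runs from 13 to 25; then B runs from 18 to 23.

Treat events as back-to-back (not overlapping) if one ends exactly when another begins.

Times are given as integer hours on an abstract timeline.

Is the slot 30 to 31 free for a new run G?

Yes — the slot is free

A: ends 17 at or before G starts 30 → clear.
D: ends 25 at or before G starts 30 → clear.
C: ends 19 at or before G starts 30 → clear.
E: ends 24 at or before G starts 30 → clear.
B: ends 23 at or before G starts 30 → clear.
F: ends 28 at or before G starts 30 → clear.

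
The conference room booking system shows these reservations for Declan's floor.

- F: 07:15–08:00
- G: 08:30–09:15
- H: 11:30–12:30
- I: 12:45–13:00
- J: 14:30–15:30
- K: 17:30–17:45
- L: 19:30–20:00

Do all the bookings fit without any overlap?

Check each pair: they overlap iff neither finishes before the other starts.
Sorted by start: F, G, H, I, J, K, L.
G starts after F ends — done with F.
H starts after G ends — done with G.
I starts after H ends — done with H.
J starts after I ends — done with I.
K starts after J ends — done with J.
L starts after K ends.
Every pair is clear; the schedule has no overlaps.

Yes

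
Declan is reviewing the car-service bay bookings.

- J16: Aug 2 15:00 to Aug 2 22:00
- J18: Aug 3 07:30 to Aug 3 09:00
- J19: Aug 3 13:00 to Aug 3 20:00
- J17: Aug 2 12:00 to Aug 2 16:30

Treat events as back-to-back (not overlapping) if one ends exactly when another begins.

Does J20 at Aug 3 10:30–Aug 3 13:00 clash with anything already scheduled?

J17: ends Aug 2 16:30 at or before J20 starts Aug 3 10:30 → clear.
J16: ends Aug 2 22:00 at or before J20 starts Aug 3 10:30 → clear.
J18: ends Aug 3 09:00 at or before J20 starts Aug 3 10:30 → clear.
J19: starts Aug 3 13:00 at or after J20 ends Aug 3 13:00 → clear.

No — it doesn't clash with anything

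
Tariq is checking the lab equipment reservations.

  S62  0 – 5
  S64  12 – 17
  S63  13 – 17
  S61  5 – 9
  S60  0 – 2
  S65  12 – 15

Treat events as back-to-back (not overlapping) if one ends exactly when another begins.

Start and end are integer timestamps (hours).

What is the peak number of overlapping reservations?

3

Sweep the timeline, counting +1 at each start and −1 at each end (ends before starts at a tie):
0 start S60 → 1
0 start S62 → 2
2 end S60 → 1
5 end S62 → 0
5 start S61 → 1
9 end S61 → 0
12 start S64 → 1
12 start S65 → 2
13 start S63 → 3
15 end S65 → 2
17 end S63 → 1
17 end S64 → 0
Peak is 3, at 13 (S63, S64, S65).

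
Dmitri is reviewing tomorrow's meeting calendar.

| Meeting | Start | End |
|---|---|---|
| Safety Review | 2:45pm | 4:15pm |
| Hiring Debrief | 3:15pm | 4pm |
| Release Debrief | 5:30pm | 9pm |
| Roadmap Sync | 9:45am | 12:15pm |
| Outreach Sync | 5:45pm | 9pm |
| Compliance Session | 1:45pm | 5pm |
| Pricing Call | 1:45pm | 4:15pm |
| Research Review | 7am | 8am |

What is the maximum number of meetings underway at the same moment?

4

Sweep the timeline, counting +1 at each start and −1 at each end (ends before starts at a tie):
7am start Research Review → 1
8am end Research Review → 0
9:45am start Roadmap Sync → 1
12:15pm end Roadmap Sync → 0
1:45pm start Compliance Session → 1
1:45pm start Pricing Call → 2
2:45pm start Safety Review → 3
3:15pm start Hiring Debrief → 4
4pm end Hiring Debrief → 3
4:15pm end Pricing Call → 2
4:15pm end Safety Review → 1
5pm end Compliance Session → 0
5:30pm start Release Debrief → 1
5:45pm start Outreach Sync → 2
9pm end Outreach Sync → 1
9pm end Release Debrief → 0
Peak is 4, at 3:15pm (Compliance Session, Hiring Debrief, Pricing Call, Safety Review).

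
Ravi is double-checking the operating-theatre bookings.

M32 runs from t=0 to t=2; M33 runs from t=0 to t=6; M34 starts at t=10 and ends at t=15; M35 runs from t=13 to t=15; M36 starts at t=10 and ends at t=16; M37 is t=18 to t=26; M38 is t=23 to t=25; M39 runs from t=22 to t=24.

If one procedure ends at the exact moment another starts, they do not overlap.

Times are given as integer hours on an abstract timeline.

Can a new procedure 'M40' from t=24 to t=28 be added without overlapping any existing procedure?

M32: ends t=2 at or before M40 starts t=24 → clear.
M33: ends t=6 at or before M40 starts t=24 → clear.
M34: ends t=15 at or before M40 starts t=24 → clear.
M36: ends t=16 at or before M40 starts t=24 → clear.
M35: ends t=15 at or before M40 starts t=24 → clear.
M37: starts t=18 before M40 ends t=28, and ends t=26 after M40 starts t=24 → overlap.
M39: ends t=24 at or before M40 starts t=24 → clear.
M38: starts t=23 before M40 ends t=28, and ends t=25 after M40 starts t=24 → overlap.
M40 overlaps M37, M38.

No — it overlaps M37, M38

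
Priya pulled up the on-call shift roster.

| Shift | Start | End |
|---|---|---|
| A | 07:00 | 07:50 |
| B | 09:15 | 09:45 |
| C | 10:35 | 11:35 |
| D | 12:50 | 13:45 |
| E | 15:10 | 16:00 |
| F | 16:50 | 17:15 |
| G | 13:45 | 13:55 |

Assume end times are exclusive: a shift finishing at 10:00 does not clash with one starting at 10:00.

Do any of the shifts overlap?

Sorted by start: A, B, C, D, G, E, F.
B starts after A ends — done with A.
C starts after B ends — done with B.
D starts after C ends — done with C.
G starts exactly when D ends (back-to-back, no overlap) — done with D.
E starts after G ends — done with G.
F starts after E ends.
Every pair is clear; the schedule has no overlaps.

No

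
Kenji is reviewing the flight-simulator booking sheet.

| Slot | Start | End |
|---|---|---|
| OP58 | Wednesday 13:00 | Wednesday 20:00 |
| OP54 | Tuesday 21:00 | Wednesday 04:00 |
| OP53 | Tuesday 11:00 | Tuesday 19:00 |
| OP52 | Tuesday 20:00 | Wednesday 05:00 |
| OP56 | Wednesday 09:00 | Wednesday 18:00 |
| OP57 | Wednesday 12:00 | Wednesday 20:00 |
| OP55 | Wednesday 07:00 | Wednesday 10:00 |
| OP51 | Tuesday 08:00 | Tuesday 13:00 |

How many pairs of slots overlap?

6

Check each pair: they overlap iff neither finishes before the other starts.
Sorted by start: OP51, OP53, OP52, OP54, OP55, OP56, OP57, OP58.
OP53 starts before OP51 ends → OP51 and OP53 overlap.
OP52 starts after OP51 ends — done with OP51.
OP52 starts after OP53 ends — done with OP53.
OP54 starts before OP52 ends → OP52 and OP54 overlap.
OP55 starts after OP52 ends — done with OP52.
OP55 starts after OP54 ends — done with OP54.
OP56 starts before OP55 ends → OP55 and OP56 overlap.
OP57 starts after OP55 ends — done with OP55.
OP57 starts before OP56 ends → OP56 and OP57 overlap.
OP58 starts before OP56 ends → OP56 and OP58 overlap.
OP58 starts before OP57 ends → OP57 and OP58 overlap.
Overlapping pairs: OP51 & OP53, OP52 & OP54, OP55 & OP56, OP56 & OP57, OP56 & OP58, OP57 & OP58 — 6 in total.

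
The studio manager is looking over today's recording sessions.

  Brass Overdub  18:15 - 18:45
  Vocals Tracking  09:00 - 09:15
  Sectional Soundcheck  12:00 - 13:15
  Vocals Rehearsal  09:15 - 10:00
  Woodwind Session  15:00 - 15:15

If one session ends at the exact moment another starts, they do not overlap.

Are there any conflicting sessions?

Sorted by start: Vocals Tracking, Vocals Rehearsal, Sectional Soundcheck, Woodwind Session, Brass Overdub.
Vocals Rehearsal starts exactly when Vocals Tracking ends (back-to-back, no overlap) — done with Vocals Tracking.
Sectional Soundcheck starts after Vocals Rehearsal ends — done with Vocals Rehearsal.
Woodwind Session starts after Sectional Soundcheck ends — done with Sectional Soundcheck.
Brass Overdub starts after Woodwind Session ends.
Every pair is clear; the schedule has no overlaps.

No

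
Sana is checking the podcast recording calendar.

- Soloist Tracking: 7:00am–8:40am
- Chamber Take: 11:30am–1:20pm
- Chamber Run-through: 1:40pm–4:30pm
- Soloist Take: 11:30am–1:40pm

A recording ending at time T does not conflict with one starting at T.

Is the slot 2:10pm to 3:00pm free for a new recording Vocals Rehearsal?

No — it overlaps Chamber Run-through

Soloist Tracking: ends 8:40am at or before Vocals Rehearsal starts 2:10pm → clear.
Chamber Take: ends 1:20pm at or before Vocals Rehearsal starts 2:10pm → clear.
Soloist Take: ends 1:40pm at or before Vocals Rehearsal starts 2:10pm → clear.
Chamber Run-through: starts 1:40pm before Vocals Rehearsal ends 3:00pm, and ends 4:30pm after Vocals Rehearsal starts 2:10pm → overlap.
Vocals Rehearsal overlaps Chamber Run-through.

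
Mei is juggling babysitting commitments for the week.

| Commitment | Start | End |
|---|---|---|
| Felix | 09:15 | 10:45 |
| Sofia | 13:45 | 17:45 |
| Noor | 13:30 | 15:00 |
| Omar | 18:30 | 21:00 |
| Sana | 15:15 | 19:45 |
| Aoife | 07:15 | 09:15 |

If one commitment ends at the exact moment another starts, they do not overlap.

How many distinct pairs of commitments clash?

3

Two intervals overlap when each starts before the other ends.
Sorted by start: Aoife, Felix, Noor, Sofia, Sana, Omar.
Felix starts exactly when Aoife ends (back-to-back, no overlap), so Aoife has no further overlaps.
Noor starts after Felix ends, so Felix has no further overlaps.
Sofia starts before Noor ends → Noor and Sofia overlap.
Sana starts after Noor ends, so Noor has no further overlaps.
Sana starts before Sofia ends → Sofia and Sana overlap.
Omar starts after Sofia ends.
Omar starts before Sana ends → Sana and Omar overlap.
Overlapping pairs: Noor & Sofia, Omar & Sana, Sana & Sofia — 3 in total.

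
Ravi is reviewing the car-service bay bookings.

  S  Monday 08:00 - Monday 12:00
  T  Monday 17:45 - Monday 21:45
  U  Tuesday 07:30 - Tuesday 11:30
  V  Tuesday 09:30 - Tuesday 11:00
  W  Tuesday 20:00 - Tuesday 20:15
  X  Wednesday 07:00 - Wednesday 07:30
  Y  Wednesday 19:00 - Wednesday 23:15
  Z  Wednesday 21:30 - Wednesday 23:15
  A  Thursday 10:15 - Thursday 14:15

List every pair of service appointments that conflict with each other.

Sorted by start: S, T, U, V, W, X, Y, Z, A.
T starts after S ends, so S has no further overlaps.
U starts after T ends, so T has no further overlaps.
V starts before U ends → U and V overlap.
W starts after U ends, so U has no further overlaps.
W starts after V ends, so V has no further overlaps.
X starts after W ends, so W has no further overlaps.
Y starts after X ends, so X has no further overlaps.
Z starts before Y ends → Y and Z overlap.
A starts after Y ends.
A starts after Z ends.

U & V, Y & Z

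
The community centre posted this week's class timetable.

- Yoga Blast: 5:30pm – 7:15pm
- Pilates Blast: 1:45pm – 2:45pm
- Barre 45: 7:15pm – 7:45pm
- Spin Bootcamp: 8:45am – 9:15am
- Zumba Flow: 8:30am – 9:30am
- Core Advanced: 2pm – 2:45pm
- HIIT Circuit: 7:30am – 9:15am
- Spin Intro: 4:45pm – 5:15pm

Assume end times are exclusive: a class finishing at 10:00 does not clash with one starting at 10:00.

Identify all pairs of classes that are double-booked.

Sorted by start: HIIT Circuit, Zumba Flow, Spin Bootcamp, Pilates Blast, Core Advanced, Spin Intro, Yoga Blast, Barre 45.
Zumba Flow starts before HIIT Circuit ends → HIIT Circuit and Zumba Flow overlap.
Spin Bootcamp starts before HIIT Circuit ends → HIIT Circuit and Spin Bootcamp overlap.
Pilates Blast starts after HIIT Circuit ends; HIIT Circuit is clear from here.
Spin Bootcamp starts before Zumba Flow ends → Zumba Flow and Spin Bootcamp overlap.
Pilates Blast starts after Zumba Flow ends; Zumba Flow is clear from here.
Pilates Blast starts after Spin Bootcamp ends; Spin Bootcamp is clear from here.
Core Advanced starts before Pilates Blast ends → Pilates Blast and Core Advanced overlap.
Spin Intro starts after Pilates Blast ends; Pilates Blast is clear from here.
Spin Intro starts after Core Advanced ends; Core Advanced is clear from here.
Yoga Blast starts after Spin Intro ends; Spin Intro is clear from here.
Barre 45 starts exactly when Yoga Blast ends (back-to-back, no overlap).

Core Advanced & Pilates Blast, HIIT Circuit & Spin Bootcamp, HIIT Circuit & Zumba Flow, Spin Bootcamp & Zumba Flow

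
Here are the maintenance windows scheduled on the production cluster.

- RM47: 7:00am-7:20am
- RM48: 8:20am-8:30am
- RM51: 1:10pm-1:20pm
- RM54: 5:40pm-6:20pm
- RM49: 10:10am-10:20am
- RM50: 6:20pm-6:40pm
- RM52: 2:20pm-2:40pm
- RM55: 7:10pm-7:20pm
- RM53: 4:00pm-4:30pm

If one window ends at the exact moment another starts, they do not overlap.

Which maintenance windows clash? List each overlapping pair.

no conflicts

Check each pair: they overlap iff neither finishes before the other starts.
Sorted by start: RM47, RM48, RM49, RM51, RM52, RM53, RM54, RM50, RM55.
RM48 starts after RM47 ends, so nothing later overlaps RM47 either.
RM49 starts after RM48 ends, so nothing later overlaps RM48 either.
RM51 starts after RM49 ends, so nothing later overlaps RM49 either.
RM52 starts after RM51 ends, so nothing later overlaps RM51 either.
RM53 starts after RM52 ends, so nothing later overlaps RM52 either.
RM54 starts after RM53 ends, so nothing later overlaps RM53 either.
RM50 starts exactly when RM54 ends (back-to-back, no overlap), so nothing later overlaps RM54 either.
RM55 starts after RM50 ends.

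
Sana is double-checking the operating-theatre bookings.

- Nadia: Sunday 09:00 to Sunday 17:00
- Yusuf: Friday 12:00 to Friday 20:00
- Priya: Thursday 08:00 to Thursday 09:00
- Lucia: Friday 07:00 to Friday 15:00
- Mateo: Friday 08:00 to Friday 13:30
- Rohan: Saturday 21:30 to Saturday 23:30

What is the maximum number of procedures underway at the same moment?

Sort all start/end points and keep a running count:
Thursday 08:00 start Priya → 1
Thursday 09:00 end Priya → 0
Friday 07:00 start Lucia → 1
Friday 08:00 start Mateo → 2
Friday 12:00 start Yusuf → 3
Friday 13:30 end Mateo → 2
Friday 15:00 end Lucia → 1
Friday 20:00 end Yusuf → 0
Saturday 21:30 start Rohan → 1
Saturday 23:30 end Rohan → 0
Sunday 09:00 start Nadia → 1
Sunday 17:00 end Nadia → 0
Peak is 3, at Friday 12:00 (Lucia, Mateo, Yusuf).

3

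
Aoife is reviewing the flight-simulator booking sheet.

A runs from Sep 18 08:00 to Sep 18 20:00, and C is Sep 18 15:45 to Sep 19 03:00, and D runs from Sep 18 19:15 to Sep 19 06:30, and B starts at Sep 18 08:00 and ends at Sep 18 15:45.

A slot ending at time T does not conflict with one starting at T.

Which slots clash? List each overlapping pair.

Sorted by start: A, B, C, D.
B starts before A ends → A and B overlap.
C starts before A ends → A and C overlap.
D starts before A ends → A and D overlap.
C starts exactly when B ends (back-to-back, no overlap), so nothing later overlaps B either.
D starts before C ends → C and D overlap.

A & B, A & C, A & D, C & D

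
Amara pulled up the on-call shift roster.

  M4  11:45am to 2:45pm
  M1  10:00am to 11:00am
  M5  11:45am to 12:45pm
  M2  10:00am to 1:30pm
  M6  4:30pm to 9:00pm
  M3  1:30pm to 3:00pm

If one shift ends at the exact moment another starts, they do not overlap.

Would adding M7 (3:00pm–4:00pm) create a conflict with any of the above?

M1: ends 11:00am at or before M7 starts 3:00pm → clear.
M2: ends 1:30pm at or before M7 starts 3:00pm → clear.
M4: ends 2:45pm at or before M7 starts 3:00pm → clear.
M5: ends 12:45pm at or before M7 starts 3:00pm → clear.
M3: ends 3:00pm at or before M7 starts 3:00pm → clear.
M6: starts 4:30pm at or after M7 ends 4:00pm → clear.

No — it doesn't clash with anything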